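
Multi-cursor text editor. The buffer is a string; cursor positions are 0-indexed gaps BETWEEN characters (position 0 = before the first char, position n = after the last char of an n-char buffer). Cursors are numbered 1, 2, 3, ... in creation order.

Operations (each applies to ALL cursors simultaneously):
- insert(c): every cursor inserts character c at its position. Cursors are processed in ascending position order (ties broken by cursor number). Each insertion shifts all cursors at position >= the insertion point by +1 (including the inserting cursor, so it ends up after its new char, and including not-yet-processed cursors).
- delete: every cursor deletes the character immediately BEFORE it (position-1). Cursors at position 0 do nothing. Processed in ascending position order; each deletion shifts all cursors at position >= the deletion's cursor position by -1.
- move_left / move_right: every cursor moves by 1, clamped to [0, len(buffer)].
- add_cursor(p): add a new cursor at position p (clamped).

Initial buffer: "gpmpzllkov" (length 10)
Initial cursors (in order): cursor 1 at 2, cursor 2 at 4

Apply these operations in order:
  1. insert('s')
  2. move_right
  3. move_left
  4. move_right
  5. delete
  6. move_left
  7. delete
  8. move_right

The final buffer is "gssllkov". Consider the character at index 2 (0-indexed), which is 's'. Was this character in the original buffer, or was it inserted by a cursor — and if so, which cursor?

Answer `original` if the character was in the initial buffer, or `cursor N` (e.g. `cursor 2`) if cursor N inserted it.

After op 1 (insert('s')): buffer="gpsmpszllkov" (len 12), cursors c1@3 c2@6, authorship ..1..2......
After op 2 (move_right): buffer="gpsmpszllkov" (len 12), cursors c1@4 c2@7, authorship ..1..2......
After op 3 (move_left): buffer="gpsmpszllkov" (len 12), cursors c1@3 c2@6, authorship ..1..2......
After op 4 (move_right): buffer="gpsmpszllkov" (len 12), cursors c1@4 c2@7, authorship ..1..2......
After op 5 (delete): buffer="gpspsllkov" (len 10), cursors c1@3 c2@5, authorship ..1.2.....
After op 6 (move_left): buffer="gpspsllkov" (len 10), cursors c1@2 c2@4, authorship ..1.2.....
After op 7 (delete): buffer="gssllkov" (len 8), cursors c1@1 c2@2, authorship .12.....
After op 8 (move_right): buffer="gssllkov" (len 8), cursors c1@2 c2@3, authorship .12.....
Authorship (.=original, N=cursor N): . 1 2 . . . . .
Index 2: author = 2

Answer: cursor 2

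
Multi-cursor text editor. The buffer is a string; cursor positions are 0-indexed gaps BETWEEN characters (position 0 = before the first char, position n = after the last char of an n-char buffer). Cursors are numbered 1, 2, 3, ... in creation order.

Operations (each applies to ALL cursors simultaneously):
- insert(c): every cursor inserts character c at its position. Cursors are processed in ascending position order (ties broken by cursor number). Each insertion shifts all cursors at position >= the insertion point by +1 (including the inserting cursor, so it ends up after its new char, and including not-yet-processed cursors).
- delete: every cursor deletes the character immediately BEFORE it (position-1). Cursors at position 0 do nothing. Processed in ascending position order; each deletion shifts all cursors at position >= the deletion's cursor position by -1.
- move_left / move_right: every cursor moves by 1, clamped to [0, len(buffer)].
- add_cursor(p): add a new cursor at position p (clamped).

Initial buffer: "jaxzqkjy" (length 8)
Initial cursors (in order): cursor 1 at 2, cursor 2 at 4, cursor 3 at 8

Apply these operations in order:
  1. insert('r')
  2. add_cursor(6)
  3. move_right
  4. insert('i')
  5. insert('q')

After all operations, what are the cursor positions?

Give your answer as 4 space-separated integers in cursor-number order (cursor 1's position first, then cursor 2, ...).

Answer: 6 13 19 13

Derivation:
After op 1 (insert('r')): buffer="jarxzrqkjyr" (len 11), cursors c1@3 c2@6 c3@11, authorship ..1..2....3
After op 2 (add_cursor(6)): buffer="jarxzrqkjyr" (len 11), cursors c1@3 c2@6 c4@6 c3@11, authorship ..1..2....3
After op 3 (move_right): buffer="jarxzrqkjyr" (len 11), cursors c1@4 c2@7 c4@7 c3@11, authorship ..1..2....3
After op 4 (insert('i')): buffer="jarxizrqiikjyri" (len 15), cursors c1@5 c2@10 c4@10 c3@15, authorship ..1.1.2.24...33
After op 5 (insert('q')): buffer="jarxiqzrqiiqqkjyriq" (len 19), cursors c1@6 c2@13 c4@13 c3@19, authorship ..1.11.2.2424...333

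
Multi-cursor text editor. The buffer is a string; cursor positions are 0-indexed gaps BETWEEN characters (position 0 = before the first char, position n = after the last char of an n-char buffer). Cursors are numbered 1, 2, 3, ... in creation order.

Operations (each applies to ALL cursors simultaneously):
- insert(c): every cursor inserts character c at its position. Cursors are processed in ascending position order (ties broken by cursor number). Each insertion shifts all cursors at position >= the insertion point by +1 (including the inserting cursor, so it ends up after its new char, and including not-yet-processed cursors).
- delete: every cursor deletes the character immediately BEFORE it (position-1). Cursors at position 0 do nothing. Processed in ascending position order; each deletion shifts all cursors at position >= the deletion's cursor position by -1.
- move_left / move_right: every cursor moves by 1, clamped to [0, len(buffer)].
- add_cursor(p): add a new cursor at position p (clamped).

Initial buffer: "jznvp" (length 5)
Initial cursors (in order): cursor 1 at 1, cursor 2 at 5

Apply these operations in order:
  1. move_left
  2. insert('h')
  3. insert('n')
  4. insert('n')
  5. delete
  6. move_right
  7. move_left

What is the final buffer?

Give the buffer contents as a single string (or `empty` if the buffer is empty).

Answer: hnjznvhnp

Derivation:
After op 1 (move_left): buffer="jznvp" (len 5), cursors c1@0 c2@4, authorship .....
After op 2 (insert('h')): buffer="hjznvhp" (len 7), cursors c1@1 c2@6, authorship 1....2.
After op 3 (insert('n')): buffer="hnjznvhnp" (len 9), cursors c1@2 c2@8, authorship 11....22.
After op 4 (insert('n')): buffer="hnnjznvhnnp" (len 11), cursors c1@3 c2@10, authorship 111....222.
After op 5 (delete): buffer="hnjznvhnp" (len 9), cursors c1@2 c2@8, authorship 11....22.
After op 6 (move_right): buffer="hnjznvhnp" (len 9), cursors c1@3 c2@9, authorship 11....22.
After op 7 (move_left): buffer="hnjznvhnp" (len 9), cursors c1@2 c2@8, authorship 11....22.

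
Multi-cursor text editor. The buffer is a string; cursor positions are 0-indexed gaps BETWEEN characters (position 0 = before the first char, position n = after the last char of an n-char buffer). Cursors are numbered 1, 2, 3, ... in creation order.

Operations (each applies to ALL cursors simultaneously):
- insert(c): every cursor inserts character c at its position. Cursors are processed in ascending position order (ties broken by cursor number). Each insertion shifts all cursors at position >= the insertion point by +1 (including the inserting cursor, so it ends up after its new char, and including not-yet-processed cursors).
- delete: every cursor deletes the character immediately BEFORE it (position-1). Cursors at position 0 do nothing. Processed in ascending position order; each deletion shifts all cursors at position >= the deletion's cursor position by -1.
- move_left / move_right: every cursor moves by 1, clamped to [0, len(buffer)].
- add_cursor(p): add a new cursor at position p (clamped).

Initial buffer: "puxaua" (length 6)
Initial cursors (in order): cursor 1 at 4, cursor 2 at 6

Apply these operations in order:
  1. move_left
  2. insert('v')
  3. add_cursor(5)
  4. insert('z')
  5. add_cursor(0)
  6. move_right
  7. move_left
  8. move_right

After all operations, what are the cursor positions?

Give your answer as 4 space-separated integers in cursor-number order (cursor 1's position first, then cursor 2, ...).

Answer: 6 11 8 1

Derivation:
After op 1 (move_left): buffer="puxaua" (len 6), cursors c1@3 c2@5, authorship ......
After op 2 (insert('v')): buffer="puxvauva" (len 8), cursors c1@4 c2@7, authorship ...1..2.
After op 3 (add_cursor(5)): buffer="puxvauva" (len 8), cursors c1@4 c3@5 c2@7, authorship ...1..2.
After op 4 (insert('z')): buffer="puxvzazuvza" (len 11), cursors c1@5 c3@7 c2@10, authorship ...11.3.22.
After op 5 (add_cursor(0)): buffer="puxvzazuvza" (len 11), cursors c4@0 c1@5 c3@7 c2@10, authorship ...11.3.22.
After op 6 (move_right): buffer="puxvzazuvza" (len 11), cursors c4@1 c1@6 c3@8 c2@11, authorship ...11.3.22.
After op 7 (move_left): buffer="puxvzazuvza" (len 11), cursors c4@0 c1@5 c3@7 c2@10, authorship ...11.3.22.
After op 8 (move_right): buffer="puxvzazuvza" (len 11), cursors c4@1 c1@6 c3@8 c2@11, authorship ...11.3.22.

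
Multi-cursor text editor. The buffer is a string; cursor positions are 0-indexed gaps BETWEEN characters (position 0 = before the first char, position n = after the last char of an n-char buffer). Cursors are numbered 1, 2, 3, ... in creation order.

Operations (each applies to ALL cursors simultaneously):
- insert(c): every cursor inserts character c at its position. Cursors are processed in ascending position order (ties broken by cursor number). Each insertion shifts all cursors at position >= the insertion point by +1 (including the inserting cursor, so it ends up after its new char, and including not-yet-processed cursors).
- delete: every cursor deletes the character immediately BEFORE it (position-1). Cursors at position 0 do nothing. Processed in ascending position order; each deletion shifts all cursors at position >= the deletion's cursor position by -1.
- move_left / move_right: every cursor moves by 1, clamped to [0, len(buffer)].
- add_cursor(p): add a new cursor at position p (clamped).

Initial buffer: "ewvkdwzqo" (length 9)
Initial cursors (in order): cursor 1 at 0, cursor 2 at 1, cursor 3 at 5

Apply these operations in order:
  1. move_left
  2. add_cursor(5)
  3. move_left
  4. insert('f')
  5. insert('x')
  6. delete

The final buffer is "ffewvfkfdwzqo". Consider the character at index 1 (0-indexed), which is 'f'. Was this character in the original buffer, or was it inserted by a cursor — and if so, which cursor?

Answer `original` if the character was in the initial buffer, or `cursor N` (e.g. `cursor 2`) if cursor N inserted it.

After op 1 (move_left): buffer="ewvkdwzqo" (len 9), cursors c1@0 c2@0 c3@4, authorship .........
After op 2 (add_cursor(5)): buffer="ewvkdwzqo" (len 9), cursors c1@0 c2@0 c3@4 c4@5, authorship .........
After op 3 (move_left): buffer="ewvkdwzqo" (len 9), cursors c1@0 c2@0 c3@3 c4@4, authorship .........
After op 4 (insert('f')): buffer="ffewvfkfdwzqo" (len 13), cursors c1@2 c2@2 c3@6 c4@8, authorship 12...3.4.....
After op 5 (insert('x')): buffer="ffxxewvfxkfxdwzqo" (len 17), cursors c1@4 c2@4 c3@9 c4@12, authorship 1212...33.44.....
After op 6 (delete): buffer="ffewvfkfdwzqo" (len 13), cursors c1@2 c2@2 c3@6 c4@8, authorship 12...3.4.....
Authorship (.=original, N=cursor N): 1 2 . . . 3 . 4 . . . . .
Index 1: author = 2

Answer: cursor 2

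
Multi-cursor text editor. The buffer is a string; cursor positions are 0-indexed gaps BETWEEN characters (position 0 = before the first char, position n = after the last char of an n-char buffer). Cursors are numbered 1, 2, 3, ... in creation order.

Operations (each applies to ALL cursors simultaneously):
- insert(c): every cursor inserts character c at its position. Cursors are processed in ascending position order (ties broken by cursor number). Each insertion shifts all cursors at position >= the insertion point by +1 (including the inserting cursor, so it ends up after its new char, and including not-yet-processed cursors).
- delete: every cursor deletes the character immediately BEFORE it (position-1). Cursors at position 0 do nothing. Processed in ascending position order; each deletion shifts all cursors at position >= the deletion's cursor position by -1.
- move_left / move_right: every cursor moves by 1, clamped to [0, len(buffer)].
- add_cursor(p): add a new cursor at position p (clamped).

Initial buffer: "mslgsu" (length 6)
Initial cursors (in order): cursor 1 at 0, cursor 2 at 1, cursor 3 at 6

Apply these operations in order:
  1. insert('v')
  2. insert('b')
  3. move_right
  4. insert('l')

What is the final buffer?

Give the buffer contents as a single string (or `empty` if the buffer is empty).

Answer: vbmlvbsllgsuvbl

Derivation:
After op 1 (insert('v')): buffer="vmvslgsuv" (len 9), cursors c1@1 c2@3 c3@9, authorship 1.2.....3
After op 2 (insert('b')): buffer="vbmvbslgsuvb" (len 12), cursors c1@2 c2@5 c3@12, authorship 11.22.....33
After op 3 (move_right): buffer="vbmvbslgsuvb" (len 12), cursors c1@3 c2@6 c3@12, authorship 11.22.....33
After op 4 (insert('l')): buffer="vbmlvbsllgsuvbl" (len 15), cursors c1@4 c2@8 c3@15, authorship 11.122.2....333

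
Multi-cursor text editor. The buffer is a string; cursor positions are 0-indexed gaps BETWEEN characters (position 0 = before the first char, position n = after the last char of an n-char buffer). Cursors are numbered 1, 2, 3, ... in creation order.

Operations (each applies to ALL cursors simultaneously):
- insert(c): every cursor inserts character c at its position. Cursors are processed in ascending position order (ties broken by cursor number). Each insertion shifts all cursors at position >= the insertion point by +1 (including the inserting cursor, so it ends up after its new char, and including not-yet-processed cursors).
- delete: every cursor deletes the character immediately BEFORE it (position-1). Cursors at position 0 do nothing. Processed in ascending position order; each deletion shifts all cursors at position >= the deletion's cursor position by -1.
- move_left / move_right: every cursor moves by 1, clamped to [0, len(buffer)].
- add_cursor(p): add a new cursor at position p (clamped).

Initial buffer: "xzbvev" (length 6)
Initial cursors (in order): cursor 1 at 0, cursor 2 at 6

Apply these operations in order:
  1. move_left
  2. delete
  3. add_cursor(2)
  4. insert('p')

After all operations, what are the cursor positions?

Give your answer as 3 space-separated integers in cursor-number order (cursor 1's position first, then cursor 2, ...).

Answer: 1 7 4

Derivation:
After op 1 (move_left): buffer="xzbvev" (len 6), cursors c1@0 c2@5, authorship ......
After op 2 (delete): buffer="xzbvv" (len 5), cursors c1@0 c2@4, authorship .....
After op 3 (add_cursor(2)): buffer="xzbvv" (len 5), cursors c1@0 c3@2 c2@4, authorship .....
After op 4 (insert('p')): buffer="pxzpbvpv" (len 8), cursors c1@1 c3@4 c2@7, authorship 1..3..2.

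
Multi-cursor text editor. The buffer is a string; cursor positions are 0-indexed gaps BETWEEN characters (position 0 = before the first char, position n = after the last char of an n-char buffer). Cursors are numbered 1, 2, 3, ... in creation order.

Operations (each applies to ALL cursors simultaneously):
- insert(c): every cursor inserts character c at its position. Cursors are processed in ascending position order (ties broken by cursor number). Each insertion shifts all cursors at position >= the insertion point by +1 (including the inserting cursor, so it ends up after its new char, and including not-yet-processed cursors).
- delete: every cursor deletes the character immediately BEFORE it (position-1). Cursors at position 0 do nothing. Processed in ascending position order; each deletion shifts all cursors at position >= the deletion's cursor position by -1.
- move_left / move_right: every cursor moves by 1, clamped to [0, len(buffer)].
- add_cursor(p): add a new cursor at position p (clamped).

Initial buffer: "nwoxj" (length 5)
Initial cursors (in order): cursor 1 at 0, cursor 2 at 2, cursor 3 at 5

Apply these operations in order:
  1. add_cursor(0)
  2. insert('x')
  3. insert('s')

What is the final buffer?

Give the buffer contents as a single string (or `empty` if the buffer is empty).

Answer: xxssnwxsoxjxs

Derivation:
After op 1 (add_cursor(0)): buffer="nwoxj" (len 5), cursors c1@0 c4@0 c2@2 c3@5, authorship .....
After op 2 (insert('x')): buffer="xxnwxoxjx" (len 9), cursors c1@2 c4@2 c2@5 c3@9, authorship 14..2...3
After op 3 (insert('s')): buffer="xxssnwxsoxjxs" (len 13), cursors c1@4 c4@4 c2@8 c3@13, authorship 1414..22...33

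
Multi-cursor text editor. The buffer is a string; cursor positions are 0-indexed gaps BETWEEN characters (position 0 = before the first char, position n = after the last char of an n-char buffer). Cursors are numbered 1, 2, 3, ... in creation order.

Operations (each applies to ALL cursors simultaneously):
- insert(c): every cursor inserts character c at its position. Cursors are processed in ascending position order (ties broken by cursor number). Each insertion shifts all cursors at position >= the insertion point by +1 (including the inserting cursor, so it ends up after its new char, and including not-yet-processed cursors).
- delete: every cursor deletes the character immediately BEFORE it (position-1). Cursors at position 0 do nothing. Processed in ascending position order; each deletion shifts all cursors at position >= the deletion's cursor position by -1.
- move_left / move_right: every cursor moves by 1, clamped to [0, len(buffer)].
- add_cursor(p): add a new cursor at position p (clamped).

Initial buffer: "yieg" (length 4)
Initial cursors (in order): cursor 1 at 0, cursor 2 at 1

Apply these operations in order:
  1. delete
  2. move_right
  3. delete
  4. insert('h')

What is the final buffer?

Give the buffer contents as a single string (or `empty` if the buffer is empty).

Answer: hheg

Derivation:
After op 1 (delete): buffer="ieg" (len 3), cursors c1@0 c2@0, authorship ...
After op 2 (move_right): buffer="ieg" (len 3), cursors c1@1 c2@1, authorship ...
After op 3 (delete): buffer="eg" (len 2), cursors c1@0 c2@0, authorship ..
After op 4 (insert('h')): buffer="hheg" (len 4), cursors c1@2 c2@2, authorship 12..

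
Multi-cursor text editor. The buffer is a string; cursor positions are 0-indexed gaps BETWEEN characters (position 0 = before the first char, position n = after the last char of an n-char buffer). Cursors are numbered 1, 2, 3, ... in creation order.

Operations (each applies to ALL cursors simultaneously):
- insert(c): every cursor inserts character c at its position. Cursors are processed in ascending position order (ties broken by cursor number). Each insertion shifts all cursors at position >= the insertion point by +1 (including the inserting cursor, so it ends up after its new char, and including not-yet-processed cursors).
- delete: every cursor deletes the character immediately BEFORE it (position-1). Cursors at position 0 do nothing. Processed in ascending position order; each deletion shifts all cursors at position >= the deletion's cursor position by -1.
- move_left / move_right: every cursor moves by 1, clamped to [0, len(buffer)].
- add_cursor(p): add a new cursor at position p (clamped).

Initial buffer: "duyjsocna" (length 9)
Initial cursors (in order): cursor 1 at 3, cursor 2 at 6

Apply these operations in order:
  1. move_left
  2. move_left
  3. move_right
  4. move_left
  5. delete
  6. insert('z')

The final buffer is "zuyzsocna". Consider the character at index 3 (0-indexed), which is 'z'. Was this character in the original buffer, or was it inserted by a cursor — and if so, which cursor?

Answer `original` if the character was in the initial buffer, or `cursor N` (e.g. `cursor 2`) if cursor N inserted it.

After op 1 (move_left): buffer="duyjsocna" (len 9), cursors c1@2 c2@5, authorship .........
After op 2 (move_left): buffer="duyjsocna" (len 9), cursors c1@1 c2@4, authorship .........
After op 3 (move_right): buffer="duyjsocna" (len 9), cursors c1@2 c2@5, authorship .........
After op 4 (move_left): buffer="duyjsocna" (len 9), cursors c1@1 c2@4, authorship .........
After op 5 (delete): buffer="uysocna" (len 7), cursors c1@0 c2@2, authorship .......
After op 6 (insert('z')): buffer="zuyzsocna" (len 9), cursors c1@1 c2@4, authorship 1..2.....
Authorship (.=original, N=cursor N): 1 . . 2 . . . . .
Index 3: author = 2

Answer: cursor 2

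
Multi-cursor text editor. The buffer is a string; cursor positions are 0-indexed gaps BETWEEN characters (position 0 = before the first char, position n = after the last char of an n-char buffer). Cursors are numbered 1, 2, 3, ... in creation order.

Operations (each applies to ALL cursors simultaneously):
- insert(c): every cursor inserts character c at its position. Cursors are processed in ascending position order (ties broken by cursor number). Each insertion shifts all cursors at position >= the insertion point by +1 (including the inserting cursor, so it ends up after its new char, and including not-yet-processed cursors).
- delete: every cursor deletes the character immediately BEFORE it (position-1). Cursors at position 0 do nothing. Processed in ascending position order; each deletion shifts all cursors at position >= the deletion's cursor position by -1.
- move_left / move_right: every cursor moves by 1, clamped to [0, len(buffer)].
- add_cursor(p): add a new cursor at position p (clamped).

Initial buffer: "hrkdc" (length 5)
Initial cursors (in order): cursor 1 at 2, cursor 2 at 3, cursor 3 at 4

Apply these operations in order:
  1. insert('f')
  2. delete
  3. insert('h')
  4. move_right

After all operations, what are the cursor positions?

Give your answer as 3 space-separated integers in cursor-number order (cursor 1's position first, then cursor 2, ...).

After op 1 (insert('f')): buffer="hrfkfdfc" (len 8), cursors c1@3 c2@5 c3@7, authorship ..1.2.3.
After op 2 (delete): buffer="hrkdc" (len 5), cursors c1@2 c2@3 c3@4, authorship .....
After op 3 (insert('h')): buffer="hrhkhdhc" (len 8), cursors c1@3 c2@5 c3@7, authorship ..1.2.3.
After op 4 (move_right): buffer="hrhkhdhc" (len 8), cursors c1@4 c2@6 c3@8, authorship ..1.2.3.

Answer: 4 6 8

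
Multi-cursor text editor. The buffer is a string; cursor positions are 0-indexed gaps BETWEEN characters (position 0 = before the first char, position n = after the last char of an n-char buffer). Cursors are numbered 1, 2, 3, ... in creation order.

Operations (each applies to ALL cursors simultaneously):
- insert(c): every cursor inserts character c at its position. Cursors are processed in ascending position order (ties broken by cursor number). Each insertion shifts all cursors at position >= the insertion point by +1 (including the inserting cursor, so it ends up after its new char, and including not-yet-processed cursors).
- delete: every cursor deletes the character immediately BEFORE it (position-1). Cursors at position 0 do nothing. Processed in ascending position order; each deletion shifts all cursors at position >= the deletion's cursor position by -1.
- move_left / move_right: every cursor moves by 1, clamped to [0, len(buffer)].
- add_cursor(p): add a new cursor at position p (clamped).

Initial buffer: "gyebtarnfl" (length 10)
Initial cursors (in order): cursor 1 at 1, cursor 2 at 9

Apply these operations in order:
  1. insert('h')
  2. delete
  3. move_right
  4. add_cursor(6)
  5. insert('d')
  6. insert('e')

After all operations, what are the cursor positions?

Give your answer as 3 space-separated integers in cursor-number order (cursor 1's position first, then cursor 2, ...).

Answer: 4 16 10

Derivation:
After op 1 (insert('h')): buffer="ghyebtarnfhl" (len 12), cursors c1@2 c2@11, authorship .1........2.
After op 2 (delete): buffer="gyebtarnfl" (len 10), cursors c1@1 c2@9, authorship ..........
After op 3 (move_right): buffer="gyebtarnfl" (len 10), cursors c1@2 c2@10, authorship ..........
After op 4 (add_cursor(6)): buffer="gyebtarnfl" (len 10), cursors c1@2 c3@6 c2@10, authorship ..........
After op 5 (insert('d')): buffer="gydebtadrnfld" (len 13), cursors c1@3 c3@8 c2@13, authorship ..1....3....2
After op 6 (insert('e')): buffer="gydeebtadernflde" (len 16), cursors c1@4 c3@10 c2@16, authorship ..11....33....22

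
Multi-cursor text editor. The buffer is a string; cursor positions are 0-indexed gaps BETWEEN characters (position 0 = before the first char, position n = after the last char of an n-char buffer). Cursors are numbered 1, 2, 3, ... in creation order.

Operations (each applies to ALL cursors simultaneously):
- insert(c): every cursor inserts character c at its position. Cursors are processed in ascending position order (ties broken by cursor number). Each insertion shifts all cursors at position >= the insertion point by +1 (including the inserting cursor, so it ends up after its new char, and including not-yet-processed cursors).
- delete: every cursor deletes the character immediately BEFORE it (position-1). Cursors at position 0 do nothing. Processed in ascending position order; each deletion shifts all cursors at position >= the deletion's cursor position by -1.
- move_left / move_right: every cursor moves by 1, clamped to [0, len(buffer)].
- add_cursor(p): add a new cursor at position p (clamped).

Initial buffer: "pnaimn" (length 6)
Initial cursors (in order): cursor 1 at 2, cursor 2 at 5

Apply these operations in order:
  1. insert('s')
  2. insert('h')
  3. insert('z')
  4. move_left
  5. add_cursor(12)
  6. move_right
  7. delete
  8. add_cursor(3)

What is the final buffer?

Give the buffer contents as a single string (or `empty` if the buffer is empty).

After op 1 (insert('s')): buffer="pnsaimsn" (len 8), cursors c1@3 c2@7, authorship ..1...2.
After op 2 (insert('h')): buffer="pnshaimshn" (len 10), cursors c1@4 c2@9, authorship ..11...22.
After op 3 (insert('z')): buffer="pnshzaimshzn" (len 12), cursors c1@5 c2@11, authorship ..111...222.
After op 4 (move_left): buffer="pnshzaimshzn" (len 12), cursors c1@4 c2@10, authorship ..111...222.
After op 5 (add_cursor(12)): buffer="pnshzaimshzn" (len 12), cursors c1@4 c2@10 c3@12, authorship ..111...222.
After op 6 (move_right): buffer="pnshzaimshzn" (len 12), cursors c1@5 c2@11 c3@12, authorship ..111...222.
After op 7 (delete): buffer="pnshaimsh" (len 9), cursors c1@4 c2@9 c3@9, authorship ..11...22
After op 8 (add_cursor(3)): buffer="pnshaimsh" (len 9), cursors c4@3 c1@4 c2@9 c3@9, authorship ..11...22

Answer: pnshaimsh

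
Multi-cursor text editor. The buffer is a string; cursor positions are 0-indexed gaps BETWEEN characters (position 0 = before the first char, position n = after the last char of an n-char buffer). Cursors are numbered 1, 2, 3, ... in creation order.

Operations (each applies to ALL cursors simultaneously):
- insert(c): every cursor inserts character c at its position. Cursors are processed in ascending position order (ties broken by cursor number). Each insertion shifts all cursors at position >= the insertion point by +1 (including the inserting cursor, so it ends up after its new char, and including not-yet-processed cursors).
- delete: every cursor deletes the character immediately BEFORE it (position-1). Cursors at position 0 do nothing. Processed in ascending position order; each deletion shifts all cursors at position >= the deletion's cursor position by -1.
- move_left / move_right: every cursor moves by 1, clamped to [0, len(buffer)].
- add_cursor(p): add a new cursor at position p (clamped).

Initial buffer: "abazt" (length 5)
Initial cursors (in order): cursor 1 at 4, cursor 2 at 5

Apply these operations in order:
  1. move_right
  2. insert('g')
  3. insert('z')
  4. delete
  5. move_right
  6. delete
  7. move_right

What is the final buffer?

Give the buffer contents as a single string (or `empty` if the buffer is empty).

Answer: abazt

Derivation:
After op 1 (move_right): buffer="abazt" (len 5), cursors c1@5 c2@5, authorship .....
After op 2 (insert('g')): buffer="abaztgg" (len 7), cursors c1@7 c2@7, authorship .....12
After op 3 (insert('z')): buffer="abaztggzz" (len 9), cursors c1@9 c2@9, authorship .....1212
After op 4 (delete): buffer="abaztgg" (len 7), cursors c1@7 c2@7, authorship .....12
After op 5 (move_right): buffer="abaztgg" (len 7), cursors c1@7 c2@7, authorship .....12
After op 6 (delete): buffer="abazt" (len 5), cursors c1@5 c2@5, authorship .....
After op 7 (move_right): buffer="abazt" (len 5), cursors c1@5 c2@5, authorship .....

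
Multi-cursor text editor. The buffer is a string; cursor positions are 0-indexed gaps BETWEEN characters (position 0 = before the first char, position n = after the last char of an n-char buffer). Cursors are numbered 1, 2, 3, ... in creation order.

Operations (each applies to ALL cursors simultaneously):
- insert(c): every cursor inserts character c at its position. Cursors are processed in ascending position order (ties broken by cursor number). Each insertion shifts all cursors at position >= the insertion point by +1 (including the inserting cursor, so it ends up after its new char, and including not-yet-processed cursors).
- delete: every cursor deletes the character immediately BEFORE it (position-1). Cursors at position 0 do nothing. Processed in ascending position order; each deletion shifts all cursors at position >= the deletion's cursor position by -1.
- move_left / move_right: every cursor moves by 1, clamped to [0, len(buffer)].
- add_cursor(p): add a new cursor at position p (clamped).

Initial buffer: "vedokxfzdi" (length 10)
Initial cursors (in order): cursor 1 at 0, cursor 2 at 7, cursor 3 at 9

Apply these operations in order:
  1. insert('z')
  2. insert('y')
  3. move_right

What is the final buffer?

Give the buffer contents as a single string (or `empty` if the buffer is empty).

After op 1 (insert('z')): buffer="zvedokxfzzdzi" (len 13), cursors c1@1 c2@9 c3@12, authorship 1.......2..3.
After op 2 (insert('y')): buffer="zyvedokxfzyzdzyi" (len 16), cursors c1@2 c2@11 c3@15, authorship 11.......22..33.
After op 3 (move_right): buffer="zyvedokxfzyzdzyi" (len 16), cursors c1@3 c2@12 c3@16, authorship 11.......22..33.

Answer: zyvedokxfzyzdzyi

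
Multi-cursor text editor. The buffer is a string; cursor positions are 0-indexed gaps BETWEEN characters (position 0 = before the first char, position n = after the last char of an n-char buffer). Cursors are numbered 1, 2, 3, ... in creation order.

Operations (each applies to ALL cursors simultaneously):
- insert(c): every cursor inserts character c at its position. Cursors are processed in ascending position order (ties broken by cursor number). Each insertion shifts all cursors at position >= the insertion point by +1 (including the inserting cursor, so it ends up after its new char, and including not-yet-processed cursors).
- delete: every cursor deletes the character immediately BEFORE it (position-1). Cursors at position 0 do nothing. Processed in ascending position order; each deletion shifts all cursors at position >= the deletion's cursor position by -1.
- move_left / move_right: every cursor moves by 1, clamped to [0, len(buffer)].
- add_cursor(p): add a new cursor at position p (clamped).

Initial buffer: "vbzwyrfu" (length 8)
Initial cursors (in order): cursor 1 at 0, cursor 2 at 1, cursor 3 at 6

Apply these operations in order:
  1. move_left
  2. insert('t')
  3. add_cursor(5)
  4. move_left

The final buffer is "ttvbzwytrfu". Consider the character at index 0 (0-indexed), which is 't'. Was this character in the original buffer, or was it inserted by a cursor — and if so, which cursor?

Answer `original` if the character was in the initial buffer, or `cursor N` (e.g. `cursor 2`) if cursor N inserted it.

Answer: cursor 1

Derivation:
After op 1 (move_left): buffer="vbzwyrfu" (len 8), cursors c1@0 c2@0 c3@5, authorship ........
After op 2 (insert('t')): buffer="ttvbzwytrfu" (len 11), cursors c1@2 c2@2 c3@8, authorship 12.....3...
After op 3 (add_cursor(5)): buffer="ttvbzwytrfu" (len 11), cursors c1@2 c2@2 c4@5 c3@8, authorship 12.....3...
After op 4 (move_left): buffer="ttvbzwytrfu" (len 11), cursors c1@1 c2@1 c4@4 c3@7, authorship 12.....3...
Authorship (.=original, N=cursor N): 1 2 . . . . . 3 . . .
Index 0: author = 1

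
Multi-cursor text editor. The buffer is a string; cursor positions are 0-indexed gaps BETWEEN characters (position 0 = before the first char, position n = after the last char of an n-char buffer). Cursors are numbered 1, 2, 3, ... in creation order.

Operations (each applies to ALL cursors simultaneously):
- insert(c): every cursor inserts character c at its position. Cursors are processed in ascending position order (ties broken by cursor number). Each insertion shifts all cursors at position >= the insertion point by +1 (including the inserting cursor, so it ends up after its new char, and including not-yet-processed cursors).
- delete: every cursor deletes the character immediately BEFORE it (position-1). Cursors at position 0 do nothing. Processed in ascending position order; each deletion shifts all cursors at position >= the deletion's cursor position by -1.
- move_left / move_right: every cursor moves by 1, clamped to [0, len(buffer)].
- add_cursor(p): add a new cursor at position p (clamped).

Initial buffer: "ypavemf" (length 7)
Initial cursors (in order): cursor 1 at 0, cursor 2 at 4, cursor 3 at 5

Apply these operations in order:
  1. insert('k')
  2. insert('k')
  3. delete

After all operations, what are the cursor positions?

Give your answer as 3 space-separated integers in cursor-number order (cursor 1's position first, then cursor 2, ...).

Answer: 1 6 8

Derivation:
After op 1 (insert('k')): buffer="kypavkekmf" (len 10), cursors c1@1 c2@6 c3@8, authorship 1....2.3..
After op 2 (insert('k')): buffer="kkypavkkekkmf" (len 13), cursors c1@2 c2@8 c3@11, authorship 11....22.33..
After op 3 (delete): buffer="kypavkekmf" (len 10), cursors c1@1 c2@6 c3@8, authorship 1....2.3..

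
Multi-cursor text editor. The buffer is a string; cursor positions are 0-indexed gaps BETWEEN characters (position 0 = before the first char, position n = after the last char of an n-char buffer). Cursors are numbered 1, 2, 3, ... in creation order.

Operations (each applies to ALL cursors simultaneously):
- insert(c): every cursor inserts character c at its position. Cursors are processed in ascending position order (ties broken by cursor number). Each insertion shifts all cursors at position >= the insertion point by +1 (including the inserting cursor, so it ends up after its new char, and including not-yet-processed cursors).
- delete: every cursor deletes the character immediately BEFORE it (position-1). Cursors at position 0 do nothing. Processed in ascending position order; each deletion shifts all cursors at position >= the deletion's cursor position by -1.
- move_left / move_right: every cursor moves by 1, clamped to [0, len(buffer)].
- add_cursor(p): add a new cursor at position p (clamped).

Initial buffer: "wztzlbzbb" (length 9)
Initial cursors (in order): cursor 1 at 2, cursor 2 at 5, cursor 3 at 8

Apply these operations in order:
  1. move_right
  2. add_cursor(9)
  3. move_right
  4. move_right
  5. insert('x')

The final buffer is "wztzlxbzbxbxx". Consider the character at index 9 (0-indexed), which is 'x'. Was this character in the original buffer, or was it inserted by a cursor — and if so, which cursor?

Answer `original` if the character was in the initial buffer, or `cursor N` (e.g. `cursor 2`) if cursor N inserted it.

Answer: cursor 2

Derivation:
After op 1 (move_right): buffer="wztzlbzbb" (len 9), cursors c1@3 c2@6 c3@9, authorship .........
After op 2 (add_cursor(9)): buffer="wztzlbzbb" (len 9), cursors c1@3 c2@6 c3@9 c4@9, authorship .........
After op 3 (move_right): buffer="wztzlbzbb" (len 9), cursors c1@4 c2@7 c3@9 c4@9, authorship .........
After op 4 (move_right): buffer="wztzlbzbb" (len 9), cursors c1@5 c2@8 c3@9 c4@9, authorship .........
After op 5 (insert('x')): buffer="wztzlxbzbxbxx" (len 13), cursors c1@6 c2@10 c3@13 c4@13, authorship .....1...2.34
Authorship (.=original, N=cursor N): . . . . . 1 . . . 2 . 3 4
Index 9: author = 2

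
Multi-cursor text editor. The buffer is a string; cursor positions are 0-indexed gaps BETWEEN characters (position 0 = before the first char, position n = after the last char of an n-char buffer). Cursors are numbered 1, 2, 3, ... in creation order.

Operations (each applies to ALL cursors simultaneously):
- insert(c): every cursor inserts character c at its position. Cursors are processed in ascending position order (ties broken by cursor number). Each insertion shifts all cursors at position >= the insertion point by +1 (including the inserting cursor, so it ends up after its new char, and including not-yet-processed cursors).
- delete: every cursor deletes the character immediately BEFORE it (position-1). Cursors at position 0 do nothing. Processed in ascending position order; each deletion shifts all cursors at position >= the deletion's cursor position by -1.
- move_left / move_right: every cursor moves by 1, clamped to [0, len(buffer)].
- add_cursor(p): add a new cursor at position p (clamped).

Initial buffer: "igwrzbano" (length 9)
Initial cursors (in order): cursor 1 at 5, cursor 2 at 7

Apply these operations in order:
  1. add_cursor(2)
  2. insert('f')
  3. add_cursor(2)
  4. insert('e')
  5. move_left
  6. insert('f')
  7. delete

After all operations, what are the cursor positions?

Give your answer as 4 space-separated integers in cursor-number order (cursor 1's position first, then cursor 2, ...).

Answer: 9 13 4 2

Derivation:
After op 1 (add_cursor(2)): buffer="igwrzbano" (len 9), cursors c3@2 c1@5 c2@7, authorship .........
After op 2 (insert('f')): buffer="igfwrzfbafno" (len 12), cursors c3@3 c1@7 c2@10, authorship ..3...1..2..
After op 3 (add_cursor(2)): buffer="igfwrzfbafno" (len 12), cursors c4@2 c3@3 c1@7 c2@10, authorship ..3...1..2..
After op 4 (insert('e')): buffer="igefewrzfebafeno" (len 16), cursors c4@3 c3@5 c1@10 c2@14, authorship ..433...11..22..
After op 5 (move_left): buffer="igefewrzfebafeno" (len 16), cursors c4@2 c3@4 c1@9 c2@13, authorship ..433...11..22..
After op 6 (insert('f')): buffer="igfeffewrzffebaffeno" (len 20), cursors c4@3 c3@6 c1@12 c2@17, authorship ..44333...111..222..
After op 7 (delete): buffer="igefewrzfebafeno" (len 16), cursors c4@2 c3@4 c1@9 c2@13, authorship ..433...11..22..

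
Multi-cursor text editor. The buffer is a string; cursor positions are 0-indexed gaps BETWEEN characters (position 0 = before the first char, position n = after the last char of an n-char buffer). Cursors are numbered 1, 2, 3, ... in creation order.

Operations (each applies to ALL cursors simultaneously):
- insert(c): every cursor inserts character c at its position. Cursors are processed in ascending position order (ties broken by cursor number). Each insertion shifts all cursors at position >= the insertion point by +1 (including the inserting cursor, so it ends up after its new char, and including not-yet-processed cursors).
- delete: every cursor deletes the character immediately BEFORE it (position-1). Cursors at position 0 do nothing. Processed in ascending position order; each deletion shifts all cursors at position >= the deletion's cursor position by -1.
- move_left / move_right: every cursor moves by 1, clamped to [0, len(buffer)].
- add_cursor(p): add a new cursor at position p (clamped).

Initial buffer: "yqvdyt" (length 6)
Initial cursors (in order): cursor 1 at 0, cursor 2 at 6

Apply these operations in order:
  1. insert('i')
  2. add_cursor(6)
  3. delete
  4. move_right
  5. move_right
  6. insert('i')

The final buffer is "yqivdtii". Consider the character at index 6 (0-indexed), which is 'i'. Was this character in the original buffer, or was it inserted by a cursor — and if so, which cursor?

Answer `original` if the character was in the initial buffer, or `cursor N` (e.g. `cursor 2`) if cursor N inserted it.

Answer: cursor 2

Derivation:
After op 1 (insert('i')): buffer="iyqvdyti" (len 8), cursors c1@1 c2@8, authorship 1......2
After op 2 (add_cursor(6)): buffer="iyqvdyti" (len 8), cursors c1@1 c3@6 c2@8, authorship 1......2
After op 3 (delete): buffer="yqvdt" (len 5), cursors c1@0 c3@4 c2@5, authorship .....
After op 4 (move_right): buffer="yqvdt" (len 5), cursors c1@1 c2@5 c3@5, authorship .....
After op 5 (move_right): buffer="yqvdt" (len 5), cursors c1@2 c2@5 c3@5, authorship .....
After op 6 (insert('i')): buffer="yqivdtii" (len 8), cursors c1@3 c2@8 c3@8, authorship ..1...23
Authorship (.=original, N=cursor N): . . 1 . . . 2 3
Index 6: author = 2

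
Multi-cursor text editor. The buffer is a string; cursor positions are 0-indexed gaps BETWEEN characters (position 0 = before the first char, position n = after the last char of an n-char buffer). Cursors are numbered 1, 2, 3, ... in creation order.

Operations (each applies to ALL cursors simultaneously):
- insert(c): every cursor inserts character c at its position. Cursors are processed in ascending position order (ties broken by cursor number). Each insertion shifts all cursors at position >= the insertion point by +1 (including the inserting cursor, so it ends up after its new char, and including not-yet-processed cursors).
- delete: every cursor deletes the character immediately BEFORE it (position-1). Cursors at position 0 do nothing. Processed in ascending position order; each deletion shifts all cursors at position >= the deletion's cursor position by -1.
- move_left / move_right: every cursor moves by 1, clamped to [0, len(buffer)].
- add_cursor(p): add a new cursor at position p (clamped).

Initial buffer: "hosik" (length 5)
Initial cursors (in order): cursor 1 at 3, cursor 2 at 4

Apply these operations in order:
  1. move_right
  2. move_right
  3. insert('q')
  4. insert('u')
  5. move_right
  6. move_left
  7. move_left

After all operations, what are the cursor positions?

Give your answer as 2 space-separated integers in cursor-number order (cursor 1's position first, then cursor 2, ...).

Answer: 7 7

Derivation:
After op 1 (move_right): buffer="hosik" (len 5), cursors c1@4 c2@5, authorship .....
After op 2 (move_right): buffer="hosik" (len 5), cursors c1@5 c2@5, authorship .....
After op 3 (insert('q')): buffer="hosikqq" (len 7), cursors c1@7 c2@7, authorship .....12
After op 4 (insert('u')): buffer="hosikqquu" (len 9), cursors c1@9 c2@9, authorship .....1212
After op 5 (move_right): buffer="hosikqquu" (len 9), cursors c1@9 c2@9, authorship .....1212
After op 6 (move_left): buffer="hosikqquu" (len 9), cursors c1@8 c2@8, authorship .....1212
After op 7 (move_left): buffer="hosikqquu" (len 9), cursors c1@7 c2@7, authorship .....1212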